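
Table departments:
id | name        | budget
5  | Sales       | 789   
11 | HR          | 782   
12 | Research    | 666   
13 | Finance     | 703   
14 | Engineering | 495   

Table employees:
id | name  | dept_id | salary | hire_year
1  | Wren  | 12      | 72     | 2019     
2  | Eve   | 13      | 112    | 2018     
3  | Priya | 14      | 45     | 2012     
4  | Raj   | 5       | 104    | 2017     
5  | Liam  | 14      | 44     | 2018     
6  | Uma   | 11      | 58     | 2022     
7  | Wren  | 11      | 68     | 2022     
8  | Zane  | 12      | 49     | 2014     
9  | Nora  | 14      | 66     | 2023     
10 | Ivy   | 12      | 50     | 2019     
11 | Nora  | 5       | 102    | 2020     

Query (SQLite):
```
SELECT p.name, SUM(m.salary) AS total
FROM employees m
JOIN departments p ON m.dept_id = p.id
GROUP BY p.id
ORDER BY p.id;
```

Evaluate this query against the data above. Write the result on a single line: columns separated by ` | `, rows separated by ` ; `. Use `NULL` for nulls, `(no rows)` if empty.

Sales | 206 ; HR | 126 ; Research | 171 ; Finance | 112 ; Engineering | 155

Join each employees row to its departments via dept_id.
Group joined rows by departments.id; compute SUM(m.salary) per group.
  5: ids {4, 11} → SUM(m.salary)=206
  11: ids {6, 7} → SUM(m.salary)=126
  12: ids {1, 8, 10} → SUM(m.salary)=171
  13: ids {2} → SUM(m.salary)=112
  14: ids {3, 5, 9} → SUM(m.salary)=155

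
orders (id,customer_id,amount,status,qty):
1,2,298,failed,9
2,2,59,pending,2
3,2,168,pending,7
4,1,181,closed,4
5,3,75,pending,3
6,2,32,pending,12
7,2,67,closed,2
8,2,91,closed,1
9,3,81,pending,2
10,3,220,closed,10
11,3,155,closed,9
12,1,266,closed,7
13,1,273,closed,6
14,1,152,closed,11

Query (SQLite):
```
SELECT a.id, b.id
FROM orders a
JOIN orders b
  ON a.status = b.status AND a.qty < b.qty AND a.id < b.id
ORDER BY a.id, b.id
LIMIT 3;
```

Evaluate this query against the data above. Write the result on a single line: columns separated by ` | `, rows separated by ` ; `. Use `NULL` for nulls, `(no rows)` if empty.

2 | 3 ; 2 | 5 ; 2 | 6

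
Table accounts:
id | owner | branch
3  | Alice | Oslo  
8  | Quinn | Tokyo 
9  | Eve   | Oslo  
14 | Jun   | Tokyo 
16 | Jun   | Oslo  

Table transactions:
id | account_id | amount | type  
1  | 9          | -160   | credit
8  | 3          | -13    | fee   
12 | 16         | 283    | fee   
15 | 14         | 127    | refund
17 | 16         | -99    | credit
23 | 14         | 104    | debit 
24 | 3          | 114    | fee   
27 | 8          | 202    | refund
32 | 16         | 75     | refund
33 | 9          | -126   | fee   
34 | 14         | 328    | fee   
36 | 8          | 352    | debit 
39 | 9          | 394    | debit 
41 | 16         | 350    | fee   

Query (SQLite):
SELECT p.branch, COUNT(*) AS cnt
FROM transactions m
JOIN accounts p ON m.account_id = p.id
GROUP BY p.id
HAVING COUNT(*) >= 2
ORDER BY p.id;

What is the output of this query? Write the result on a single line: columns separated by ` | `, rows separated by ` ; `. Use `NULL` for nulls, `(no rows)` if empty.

Oslo | 2 ; Tokyo | 2 ; Oslo | 3 ; Tokyo | 3 ; Oslo | 4

Join each transactions row to its accounts via account_id.
Group joined rows by accounts.id; compute COUNT(*) per group.
HAVING: keep groups with count ≥ 2.
  3: ids {8, 24} → COUNT(*)=2
  8: ids {27, 36} → COUNT(*)=2
  9: ids {1, 33, 39} → COUNT(*)=3
  14: ids {15, 23, 34} → COUNT(*)=3
  16: ids {12, 17, 32, 41} → COUNT(*)=4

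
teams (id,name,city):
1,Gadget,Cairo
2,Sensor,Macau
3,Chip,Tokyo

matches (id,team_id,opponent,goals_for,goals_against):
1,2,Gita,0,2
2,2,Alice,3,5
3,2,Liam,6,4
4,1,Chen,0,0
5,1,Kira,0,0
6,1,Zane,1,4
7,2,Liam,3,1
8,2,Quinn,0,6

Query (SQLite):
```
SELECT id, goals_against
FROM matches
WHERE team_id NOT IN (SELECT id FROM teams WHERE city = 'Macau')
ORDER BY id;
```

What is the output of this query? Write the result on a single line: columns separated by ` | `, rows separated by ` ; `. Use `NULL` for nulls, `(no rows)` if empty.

Inner query: teams.id where city = 'Macau'.
Outer: keep matches rows whose team_id is not in that set.
Inner query → {2}

4 | 0 ; 5 | 0 ; 6 | 4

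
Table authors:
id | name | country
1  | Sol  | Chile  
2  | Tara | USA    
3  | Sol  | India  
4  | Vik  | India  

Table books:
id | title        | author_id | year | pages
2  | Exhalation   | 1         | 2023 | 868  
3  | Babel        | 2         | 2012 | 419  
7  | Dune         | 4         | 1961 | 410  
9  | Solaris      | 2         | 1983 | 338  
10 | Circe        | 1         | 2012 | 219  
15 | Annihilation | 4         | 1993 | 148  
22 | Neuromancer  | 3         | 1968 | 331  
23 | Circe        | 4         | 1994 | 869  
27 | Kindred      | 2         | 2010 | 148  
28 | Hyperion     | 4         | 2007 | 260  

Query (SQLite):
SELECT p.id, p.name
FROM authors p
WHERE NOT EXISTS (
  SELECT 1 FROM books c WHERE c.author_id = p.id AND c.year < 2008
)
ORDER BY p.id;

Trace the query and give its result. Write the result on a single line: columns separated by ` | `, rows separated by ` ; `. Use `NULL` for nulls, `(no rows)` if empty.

1 | Sol

For each authors row, check whether any books with matching author_id has year < 2008.
Keep rows where that is false.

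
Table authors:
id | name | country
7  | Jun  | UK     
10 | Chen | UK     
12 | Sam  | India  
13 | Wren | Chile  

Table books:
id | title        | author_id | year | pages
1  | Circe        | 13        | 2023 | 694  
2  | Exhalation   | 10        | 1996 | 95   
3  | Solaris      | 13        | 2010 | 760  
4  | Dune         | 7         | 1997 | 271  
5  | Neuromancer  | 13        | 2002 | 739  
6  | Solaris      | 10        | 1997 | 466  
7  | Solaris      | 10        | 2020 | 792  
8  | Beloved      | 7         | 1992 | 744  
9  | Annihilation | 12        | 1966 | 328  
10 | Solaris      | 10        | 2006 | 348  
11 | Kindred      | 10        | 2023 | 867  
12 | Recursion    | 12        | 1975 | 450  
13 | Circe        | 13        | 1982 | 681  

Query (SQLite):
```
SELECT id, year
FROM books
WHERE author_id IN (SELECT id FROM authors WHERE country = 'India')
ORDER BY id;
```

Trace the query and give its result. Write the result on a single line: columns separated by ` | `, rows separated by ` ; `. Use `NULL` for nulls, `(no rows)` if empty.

Inner query: authors.id where country = 'India'.
Outer: keep books rows whose author_id is in that set.
Inner query → {12}

9 | 1966 ; 12 | 1975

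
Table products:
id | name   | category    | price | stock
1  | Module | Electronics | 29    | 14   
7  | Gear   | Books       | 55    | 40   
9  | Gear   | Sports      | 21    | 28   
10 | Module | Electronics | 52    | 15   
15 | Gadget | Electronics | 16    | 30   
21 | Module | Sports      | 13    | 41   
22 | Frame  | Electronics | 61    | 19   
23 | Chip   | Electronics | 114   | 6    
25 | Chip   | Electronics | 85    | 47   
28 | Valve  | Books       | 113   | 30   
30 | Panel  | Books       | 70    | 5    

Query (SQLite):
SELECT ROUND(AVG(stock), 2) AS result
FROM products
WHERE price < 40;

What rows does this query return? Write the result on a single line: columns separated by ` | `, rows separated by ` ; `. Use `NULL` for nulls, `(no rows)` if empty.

Rows where price < 40 → stock values: [14, 28, 30, 41].
AVG = 113 / 4 (rounded to 2 dp).

28.25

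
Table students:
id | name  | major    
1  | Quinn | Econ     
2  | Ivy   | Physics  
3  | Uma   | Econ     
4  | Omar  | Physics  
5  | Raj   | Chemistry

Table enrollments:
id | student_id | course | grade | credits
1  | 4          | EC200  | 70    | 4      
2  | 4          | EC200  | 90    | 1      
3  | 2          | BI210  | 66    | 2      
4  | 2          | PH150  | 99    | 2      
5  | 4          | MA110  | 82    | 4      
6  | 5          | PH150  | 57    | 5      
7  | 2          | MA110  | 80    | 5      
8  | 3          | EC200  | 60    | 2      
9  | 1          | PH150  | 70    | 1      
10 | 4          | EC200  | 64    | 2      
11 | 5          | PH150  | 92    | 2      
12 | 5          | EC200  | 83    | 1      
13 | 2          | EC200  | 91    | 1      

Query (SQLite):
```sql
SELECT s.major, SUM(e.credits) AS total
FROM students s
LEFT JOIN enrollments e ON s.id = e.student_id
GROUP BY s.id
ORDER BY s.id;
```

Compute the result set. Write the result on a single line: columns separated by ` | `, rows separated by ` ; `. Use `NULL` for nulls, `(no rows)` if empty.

LEFT JOIN keeps every students row; unmatched ones get NULL for enrollments columns.
Group by students.id and compute SUM(e.credits). SUM over an all-NULL group is NULL.
  1: ids {9} → SUM(e.credits)=1
  2: ids {3, 4, 7, 13} → SUM(e.credits)=10
  3: ids {8} → SUM(e.credits)=2
  4: ids {1, 2, 5, 10} → SUM(e.credits)=11
  5: ids {6, 11, 12} → SUM(e.credits)=8

Econ | 1 ; Physics | 10 ; Econ | 2 ; Physics | 11 ; Chemistry | 8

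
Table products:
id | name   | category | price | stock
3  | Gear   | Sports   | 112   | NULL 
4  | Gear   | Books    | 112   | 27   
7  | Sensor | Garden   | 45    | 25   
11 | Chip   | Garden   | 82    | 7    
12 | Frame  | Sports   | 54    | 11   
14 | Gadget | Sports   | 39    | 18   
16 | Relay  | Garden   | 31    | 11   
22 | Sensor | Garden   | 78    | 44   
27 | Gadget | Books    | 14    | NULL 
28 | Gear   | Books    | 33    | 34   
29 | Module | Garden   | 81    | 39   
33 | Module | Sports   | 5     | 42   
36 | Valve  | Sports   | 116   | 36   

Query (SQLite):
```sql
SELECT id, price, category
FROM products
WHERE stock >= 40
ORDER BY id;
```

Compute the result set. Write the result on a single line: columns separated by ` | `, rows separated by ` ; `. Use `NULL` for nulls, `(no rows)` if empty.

stock >= 40: ids {22, 33}

22 | 78 | Garden ; 33 | 5 | Sports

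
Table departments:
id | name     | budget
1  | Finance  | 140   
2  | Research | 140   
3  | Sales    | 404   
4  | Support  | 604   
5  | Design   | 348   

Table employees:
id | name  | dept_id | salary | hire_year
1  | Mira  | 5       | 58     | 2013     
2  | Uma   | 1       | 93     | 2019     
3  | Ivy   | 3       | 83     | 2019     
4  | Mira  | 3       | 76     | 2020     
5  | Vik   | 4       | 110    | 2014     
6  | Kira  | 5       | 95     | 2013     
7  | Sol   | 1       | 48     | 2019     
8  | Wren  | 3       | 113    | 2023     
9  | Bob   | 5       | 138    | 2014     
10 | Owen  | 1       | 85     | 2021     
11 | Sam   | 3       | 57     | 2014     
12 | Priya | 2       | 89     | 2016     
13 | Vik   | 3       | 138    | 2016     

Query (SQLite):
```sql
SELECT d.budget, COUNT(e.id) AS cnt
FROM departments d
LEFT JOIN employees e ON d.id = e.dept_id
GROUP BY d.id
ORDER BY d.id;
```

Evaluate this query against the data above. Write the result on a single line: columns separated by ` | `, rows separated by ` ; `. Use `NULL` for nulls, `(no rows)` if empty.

140 | 3 ; 140 | 1 ; 404 | 5 ; 604 | 1 ; 348 | 3

LEFT JOIN keeps every departments row; unmatched ones get NULL for employees columns.
Group by departments.id and compute COUNT(e.id). COUNT(col) of an all-NULL group is 0.
  1: ids {2, 7, 10} → COUNT(e.id)=3
  2: ids {12} → COUNT(e.id)=1
  3: ids {3, 4, 8, 11, 13} → COUNT(e.id)=5
  4: ids {5} → COUNT(e.id)=1
  5: ids {1, 6, 9} → COUNT(e.id)=3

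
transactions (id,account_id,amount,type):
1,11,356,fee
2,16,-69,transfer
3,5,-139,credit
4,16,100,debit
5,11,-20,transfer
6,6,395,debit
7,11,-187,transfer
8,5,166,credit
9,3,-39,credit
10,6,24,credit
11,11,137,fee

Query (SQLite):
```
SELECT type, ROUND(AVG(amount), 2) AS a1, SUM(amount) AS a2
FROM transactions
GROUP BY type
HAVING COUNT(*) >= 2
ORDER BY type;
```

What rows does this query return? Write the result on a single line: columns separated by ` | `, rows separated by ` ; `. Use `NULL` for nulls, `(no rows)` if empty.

Group transactions by type.
Per group compute: ROUND(AVG(amount), 2), SUM(amount).
HAVING: drop groups with fewer than 2 rows.
  credit: ids {3, 8, 9, 10} → ROUND(AVG(amount), 2)=3, SUM(amount)=12
  debit: ids {4, 6} → ROUND(AVG(amount), 2)=247.5, SUM(amount)=495
  fee: ids {1, 11} → ROUND(AVG(amount), 2)=246.5, SUM(amount)=493
  transfer: ids {2, 5, 7} → ROUND(AVG(amount), 2)=-92, SUM(amount)=-276

credit | 3 | 12 ; debit | 247.5 | 495 ; fee | 246.5 | 493 ; transfer | -92 | -276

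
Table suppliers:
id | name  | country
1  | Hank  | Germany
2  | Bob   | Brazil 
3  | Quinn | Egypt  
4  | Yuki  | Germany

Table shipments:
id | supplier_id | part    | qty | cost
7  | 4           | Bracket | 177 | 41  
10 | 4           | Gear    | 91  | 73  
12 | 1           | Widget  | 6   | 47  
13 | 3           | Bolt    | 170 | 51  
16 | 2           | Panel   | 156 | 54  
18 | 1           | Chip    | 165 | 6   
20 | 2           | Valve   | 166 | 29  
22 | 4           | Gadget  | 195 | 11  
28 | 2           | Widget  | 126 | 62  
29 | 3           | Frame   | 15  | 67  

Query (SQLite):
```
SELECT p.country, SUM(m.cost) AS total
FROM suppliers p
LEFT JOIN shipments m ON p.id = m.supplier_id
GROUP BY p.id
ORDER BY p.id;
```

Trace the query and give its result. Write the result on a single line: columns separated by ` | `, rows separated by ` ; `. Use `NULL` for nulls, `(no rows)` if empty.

Germany | 53 ; Brazil | 145 ; Egypt | 118 ; Germany | 125

LEFT JOIN keeps every suppliers row; unmatched ones get NULL for shipments columns.
Group by suppliers.id and compute SUM(m.cost). SUM over an all-NULL group is NULL.
  1: ids {12, 18} → SUM(m.cost)=53
  2: ids {16, 20, 28} → SUM(m.cost)=145
  3: ids {13, 29} → SUM(m.cost)=118
  4: ids {7, 10, 22} → SUM(m.cost)=125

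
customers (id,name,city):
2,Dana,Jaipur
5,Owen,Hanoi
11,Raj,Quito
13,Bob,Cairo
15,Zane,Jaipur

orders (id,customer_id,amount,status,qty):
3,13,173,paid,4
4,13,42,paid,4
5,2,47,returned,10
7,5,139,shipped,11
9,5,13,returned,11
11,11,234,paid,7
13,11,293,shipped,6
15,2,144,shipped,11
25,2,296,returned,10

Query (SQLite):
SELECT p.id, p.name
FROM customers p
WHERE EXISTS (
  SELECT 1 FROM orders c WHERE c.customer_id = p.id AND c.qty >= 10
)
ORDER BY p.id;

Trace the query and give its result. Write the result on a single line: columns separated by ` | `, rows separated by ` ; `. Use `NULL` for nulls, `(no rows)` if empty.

2 | Dana ; 5 | Owen

For each customers row, check whether any orders with matching customer_id has qty >= 10.
Keep rows where that is true.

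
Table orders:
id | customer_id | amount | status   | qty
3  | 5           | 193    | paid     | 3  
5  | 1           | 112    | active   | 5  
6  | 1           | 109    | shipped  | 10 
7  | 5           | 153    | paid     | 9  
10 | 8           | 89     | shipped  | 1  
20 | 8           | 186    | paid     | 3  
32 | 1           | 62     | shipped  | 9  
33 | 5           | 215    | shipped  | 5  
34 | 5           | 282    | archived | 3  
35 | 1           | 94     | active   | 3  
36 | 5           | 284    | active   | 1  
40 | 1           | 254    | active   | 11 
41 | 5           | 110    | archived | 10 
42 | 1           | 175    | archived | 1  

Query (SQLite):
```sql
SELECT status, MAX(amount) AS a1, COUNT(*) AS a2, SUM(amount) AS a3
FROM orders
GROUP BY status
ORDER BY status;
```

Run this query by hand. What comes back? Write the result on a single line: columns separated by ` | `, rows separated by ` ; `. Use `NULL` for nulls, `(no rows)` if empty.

active | 284 | 4 | 744 ; archived | 282 | 3 | 567 ; paid | 193 | 3 | 532 ; shipped | 215 | 4 | 475

Group orders by status.
Per group compute: MAX(amount), COUNT(*), SUM(amount).
  active: ids {5, 35, 36, 40} → MAX(amount)=284, COUNT(*)=4, SUM(amount)=744
  archived: ids {34, 41, 42} → MAX(amount)=282, COUNT(*)=3, SUM(amount)=567
  paid: ids {3, 7, 20} → MAX(amount)=193, COUNT(*)=3, SUM(amount)=532
  shipped: ids {6, 10, 32, 33} → MAX(amount)=215, COUNT(*)=4, SUM(amount)=475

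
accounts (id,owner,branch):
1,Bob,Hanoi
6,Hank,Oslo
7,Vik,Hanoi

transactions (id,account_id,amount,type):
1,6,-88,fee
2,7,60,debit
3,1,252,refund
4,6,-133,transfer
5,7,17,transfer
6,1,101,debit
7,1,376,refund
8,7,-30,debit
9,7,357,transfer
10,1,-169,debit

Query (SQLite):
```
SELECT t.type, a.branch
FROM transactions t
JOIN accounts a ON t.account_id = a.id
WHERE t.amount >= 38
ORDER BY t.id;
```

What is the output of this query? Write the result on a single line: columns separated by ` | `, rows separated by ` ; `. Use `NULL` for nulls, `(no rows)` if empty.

debit | Hanoi ; refund | Hanoi ; debit | Hanoi ; refund | Hanoi ; transfer | Hanoi

Each transactions row matches the accounts row where account_id = accounts.id.
Then keep rows with t.amount >= 38.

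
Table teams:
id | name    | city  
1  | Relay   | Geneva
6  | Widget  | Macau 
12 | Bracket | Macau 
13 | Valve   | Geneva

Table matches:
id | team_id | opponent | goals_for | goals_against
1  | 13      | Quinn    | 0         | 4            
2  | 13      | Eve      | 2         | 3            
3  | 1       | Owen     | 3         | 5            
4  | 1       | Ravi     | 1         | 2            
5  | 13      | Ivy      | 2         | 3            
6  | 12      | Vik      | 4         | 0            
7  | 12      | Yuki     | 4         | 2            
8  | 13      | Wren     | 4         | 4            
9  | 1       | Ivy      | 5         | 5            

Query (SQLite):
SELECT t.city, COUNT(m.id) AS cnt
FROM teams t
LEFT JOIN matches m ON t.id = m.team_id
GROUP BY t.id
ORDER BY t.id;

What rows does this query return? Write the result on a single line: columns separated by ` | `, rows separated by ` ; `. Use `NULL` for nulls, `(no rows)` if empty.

LEFT JOIN keeps every teams row; unmatched ones get NULL for matches columns.
Group by teams.id and compute COUNT(m.id). COUNT(col) of an all-NULL group is 0.
  1: ids {3, 4, 9} → COUNT(m.id)=3
  6: ids {—} → COUNT(m.id)=0
  12: ids {6, 7} → COUNT(m.id)=2
  13: ids {1, 2, 5, 8} → COUNT(m.id)=4

Geneva | 3 ; Macau | 0 ; Macau | 2 ; Geneva | 4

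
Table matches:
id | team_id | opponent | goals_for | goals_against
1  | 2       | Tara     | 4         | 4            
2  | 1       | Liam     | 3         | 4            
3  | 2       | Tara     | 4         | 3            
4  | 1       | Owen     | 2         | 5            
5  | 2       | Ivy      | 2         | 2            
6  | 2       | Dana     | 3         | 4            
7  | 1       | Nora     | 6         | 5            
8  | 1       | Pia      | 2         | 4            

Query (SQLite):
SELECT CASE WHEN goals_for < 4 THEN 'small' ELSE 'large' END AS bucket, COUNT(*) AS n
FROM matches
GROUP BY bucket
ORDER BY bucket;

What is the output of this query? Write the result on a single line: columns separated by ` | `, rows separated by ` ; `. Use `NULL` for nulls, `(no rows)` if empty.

large | 3 ; small | 5

Bucket rows by goals_for < 4 → 'small' else 'large'; count each bucket.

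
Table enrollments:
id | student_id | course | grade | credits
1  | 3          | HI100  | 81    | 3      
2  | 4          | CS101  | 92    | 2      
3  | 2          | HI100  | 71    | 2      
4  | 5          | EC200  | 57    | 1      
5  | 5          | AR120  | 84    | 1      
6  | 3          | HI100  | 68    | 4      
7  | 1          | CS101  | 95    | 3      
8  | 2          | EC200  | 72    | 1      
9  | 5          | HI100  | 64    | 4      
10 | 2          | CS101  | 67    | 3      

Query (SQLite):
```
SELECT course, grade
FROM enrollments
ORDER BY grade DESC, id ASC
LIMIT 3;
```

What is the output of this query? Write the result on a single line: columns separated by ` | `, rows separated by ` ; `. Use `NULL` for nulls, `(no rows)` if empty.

Sort by grade desc, tiebreak id asc: (95, id=7), (92, id=2), (84, id=5), (81, id=1), (72, id=8), (71, id=3) …. Take first 3.

CS101 | 95 ; CS101 | 92 ; AR120 | 84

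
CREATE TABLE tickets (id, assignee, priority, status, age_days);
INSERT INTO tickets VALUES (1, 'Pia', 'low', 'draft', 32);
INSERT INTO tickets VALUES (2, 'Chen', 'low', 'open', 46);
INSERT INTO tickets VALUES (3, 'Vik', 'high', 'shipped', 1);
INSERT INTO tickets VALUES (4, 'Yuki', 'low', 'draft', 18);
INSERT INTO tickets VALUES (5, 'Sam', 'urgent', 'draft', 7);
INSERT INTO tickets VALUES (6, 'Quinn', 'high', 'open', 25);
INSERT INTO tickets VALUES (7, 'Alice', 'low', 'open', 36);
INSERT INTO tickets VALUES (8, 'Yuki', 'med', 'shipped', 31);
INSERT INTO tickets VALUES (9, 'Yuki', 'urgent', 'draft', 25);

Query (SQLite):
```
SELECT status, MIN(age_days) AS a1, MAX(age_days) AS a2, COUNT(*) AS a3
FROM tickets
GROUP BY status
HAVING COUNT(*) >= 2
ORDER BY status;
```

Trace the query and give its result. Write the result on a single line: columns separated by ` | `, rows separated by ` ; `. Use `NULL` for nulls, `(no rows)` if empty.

Group tickets by status.
Per group compute: MIN(age_days), MAX(age_days), COUNT(*).
HAVING: drop groups with fewer than 2 rows.
  draft: ids {1, 4, 5, 9} → MIN(age_days)=7, MAX(age_days)=32, COUNT(*)=4
  open: ids {2, 6, 7} → MIN(age_days)=25, MAX(age_days)=46, COUNT(*)=3
  shipped: ids {3, 8} → MIN(age_days)=1, MAX(age_days)=31, COUNT(*)=2

draft | 7 | 32 | 4 ; open | 25 | 46 | 3 ; shipped | 1 | 31 | 2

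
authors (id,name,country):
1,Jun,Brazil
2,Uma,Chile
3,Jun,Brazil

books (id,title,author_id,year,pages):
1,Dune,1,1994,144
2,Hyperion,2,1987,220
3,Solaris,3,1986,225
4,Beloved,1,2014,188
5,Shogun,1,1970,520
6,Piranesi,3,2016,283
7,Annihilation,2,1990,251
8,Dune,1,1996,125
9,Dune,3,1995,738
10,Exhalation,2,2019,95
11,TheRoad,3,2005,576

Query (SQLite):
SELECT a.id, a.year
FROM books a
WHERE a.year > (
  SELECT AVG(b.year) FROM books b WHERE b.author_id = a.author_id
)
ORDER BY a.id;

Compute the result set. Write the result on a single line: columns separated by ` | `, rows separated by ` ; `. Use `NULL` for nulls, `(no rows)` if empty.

1 | 1994 ; 4 | 2014 ; 6 | 2016 ; 8 | 1996 ; 10 | 2019 ; 11 | 2005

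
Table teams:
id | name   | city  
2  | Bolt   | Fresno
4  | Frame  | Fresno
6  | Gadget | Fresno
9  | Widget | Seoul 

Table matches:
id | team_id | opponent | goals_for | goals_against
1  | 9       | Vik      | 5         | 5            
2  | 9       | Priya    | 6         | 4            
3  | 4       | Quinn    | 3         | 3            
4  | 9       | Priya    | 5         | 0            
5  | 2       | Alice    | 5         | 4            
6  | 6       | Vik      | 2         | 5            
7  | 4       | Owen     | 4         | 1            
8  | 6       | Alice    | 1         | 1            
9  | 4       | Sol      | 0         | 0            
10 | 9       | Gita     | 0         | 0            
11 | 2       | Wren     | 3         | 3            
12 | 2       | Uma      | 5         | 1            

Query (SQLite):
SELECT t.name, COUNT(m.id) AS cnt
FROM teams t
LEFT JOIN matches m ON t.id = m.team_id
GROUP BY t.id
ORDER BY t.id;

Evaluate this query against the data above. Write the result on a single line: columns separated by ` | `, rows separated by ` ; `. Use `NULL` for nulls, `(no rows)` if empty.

LEFT JOIN keeps every teams row; unmatched ones get NULL for matches columns.
Group by teams.id and compute COUNT(m.id). COUNT(col) of an all-NULL group is 0.
  2: ids {5, 11, 12} → COUNT(m.id)=3
  4: ids {3, 7, 9} → COUNT(m.id)=3
  6: ids {6, 8} → COUNT(m.id)=2
  9: ids {1, 2, 4, 10} → COUNT(m.id)=4

Bolt | 3 ; Frame | 3 ; Gadget | 2 ; Widget | 4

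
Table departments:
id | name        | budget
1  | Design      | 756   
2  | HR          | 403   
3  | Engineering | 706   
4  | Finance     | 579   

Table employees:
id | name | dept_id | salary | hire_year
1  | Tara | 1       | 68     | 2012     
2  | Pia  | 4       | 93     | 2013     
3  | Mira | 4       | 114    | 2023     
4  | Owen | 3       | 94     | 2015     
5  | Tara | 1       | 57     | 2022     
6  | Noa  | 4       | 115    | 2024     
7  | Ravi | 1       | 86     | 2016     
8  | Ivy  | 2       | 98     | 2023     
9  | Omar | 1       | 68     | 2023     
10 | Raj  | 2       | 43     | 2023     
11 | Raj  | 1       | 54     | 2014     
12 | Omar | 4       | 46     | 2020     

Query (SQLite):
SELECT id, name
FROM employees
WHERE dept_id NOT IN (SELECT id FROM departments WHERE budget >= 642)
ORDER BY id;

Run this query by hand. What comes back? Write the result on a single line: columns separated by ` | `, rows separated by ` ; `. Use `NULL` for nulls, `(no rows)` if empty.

2 | Pia ; 3 | Mira ; 6 | Noa ; 8 | Ivy ; 10 | Raj ; 12 | Omar

Inner query: departments.id where budget >= 642.
Outer: keep employees rows whose dept_id is not in that set.
Inner query → {1, 3}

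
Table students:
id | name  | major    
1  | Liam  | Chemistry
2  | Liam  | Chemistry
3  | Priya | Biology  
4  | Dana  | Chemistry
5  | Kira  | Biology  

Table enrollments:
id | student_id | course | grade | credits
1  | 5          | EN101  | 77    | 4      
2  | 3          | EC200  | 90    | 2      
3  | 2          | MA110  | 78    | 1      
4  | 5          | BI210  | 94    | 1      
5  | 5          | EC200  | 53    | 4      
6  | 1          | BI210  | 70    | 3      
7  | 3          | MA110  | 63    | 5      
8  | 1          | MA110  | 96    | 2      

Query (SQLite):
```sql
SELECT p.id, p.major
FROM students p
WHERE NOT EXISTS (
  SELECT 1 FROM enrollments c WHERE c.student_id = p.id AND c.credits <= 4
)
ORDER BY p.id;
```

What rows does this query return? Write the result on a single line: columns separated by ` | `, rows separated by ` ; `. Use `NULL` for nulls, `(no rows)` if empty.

4 | Chemistry

For each students row, check whether any enrollments with matching student_id has credits <= 4.
Keep rows where that is false.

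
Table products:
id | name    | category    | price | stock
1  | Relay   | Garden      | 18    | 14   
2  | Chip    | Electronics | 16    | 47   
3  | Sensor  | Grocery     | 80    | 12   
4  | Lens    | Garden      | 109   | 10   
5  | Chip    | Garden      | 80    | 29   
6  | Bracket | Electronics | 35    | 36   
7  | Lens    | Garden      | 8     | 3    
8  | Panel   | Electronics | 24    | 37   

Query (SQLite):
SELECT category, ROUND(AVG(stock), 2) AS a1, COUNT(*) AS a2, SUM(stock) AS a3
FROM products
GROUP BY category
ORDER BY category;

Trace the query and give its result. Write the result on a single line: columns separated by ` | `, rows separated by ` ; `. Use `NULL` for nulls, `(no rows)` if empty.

Group products by category.
Per group compute: ROUND(AVG(stock), 2), COUNT(*), SUM(stock).
  Electronics: ids {2, 6, 8} → ROUND(AVG(stock), 2)=40, COUNT(*)=3, SUM(stock)=120
  Garden: ids {1, 4, 5, 7} → ROUND(AVG(stock), 2)=14, COUNT(*)=4, SUM(stock)=56
  Grocery: ids {3} → ROUND(AVG(stock), 2)=12, COUNT(*)=1, SUM(stock)=12

Electronics | 40 | 3 | 120 ; Garden | 14 | 4 | 56 ; Grocery | 12 | 1 | 12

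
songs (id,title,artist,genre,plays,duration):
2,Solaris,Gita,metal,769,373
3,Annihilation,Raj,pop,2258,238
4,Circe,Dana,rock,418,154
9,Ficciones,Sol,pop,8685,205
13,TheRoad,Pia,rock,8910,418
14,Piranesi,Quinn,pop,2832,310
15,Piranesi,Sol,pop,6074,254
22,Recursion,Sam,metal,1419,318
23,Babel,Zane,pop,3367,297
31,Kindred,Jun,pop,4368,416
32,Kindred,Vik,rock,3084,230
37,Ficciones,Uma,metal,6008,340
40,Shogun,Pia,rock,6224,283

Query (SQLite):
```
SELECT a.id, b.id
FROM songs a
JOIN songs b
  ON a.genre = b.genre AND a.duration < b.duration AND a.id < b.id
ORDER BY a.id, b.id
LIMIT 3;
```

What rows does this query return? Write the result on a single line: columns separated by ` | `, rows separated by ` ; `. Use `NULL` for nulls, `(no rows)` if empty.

3 | 14 ; 3 | 15 ; 3 | 23

Pairs (a,b) with same genre, a.duration < b.duration, a.id < b.id.
genre groups: metal:{2,22,37} pop:{3,9,14,15,23,31} rock:{4,13,32,40}
Ordered by (a.id, b.id); first 3.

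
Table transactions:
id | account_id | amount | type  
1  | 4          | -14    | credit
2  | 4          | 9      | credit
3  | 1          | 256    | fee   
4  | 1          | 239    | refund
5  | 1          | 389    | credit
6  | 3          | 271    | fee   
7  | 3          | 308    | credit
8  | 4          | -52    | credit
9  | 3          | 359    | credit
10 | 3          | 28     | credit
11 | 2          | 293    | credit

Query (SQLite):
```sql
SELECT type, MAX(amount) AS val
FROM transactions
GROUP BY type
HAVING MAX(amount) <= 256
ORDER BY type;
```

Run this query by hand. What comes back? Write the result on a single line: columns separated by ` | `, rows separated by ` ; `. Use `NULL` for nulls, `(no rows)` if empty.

Partition transactions by type; compute MAX(amount) within each group.
HAVING: keep groups where MAX(amount) <= 256.
  credit: ids {1, 2, 5, 7, 8, 9, 10, 11} → MAX(amount)=389
  fee: ids {3, 6} → MAX(amount)=271
  refund: ids {4} → MAX(amount)=239

refund | 239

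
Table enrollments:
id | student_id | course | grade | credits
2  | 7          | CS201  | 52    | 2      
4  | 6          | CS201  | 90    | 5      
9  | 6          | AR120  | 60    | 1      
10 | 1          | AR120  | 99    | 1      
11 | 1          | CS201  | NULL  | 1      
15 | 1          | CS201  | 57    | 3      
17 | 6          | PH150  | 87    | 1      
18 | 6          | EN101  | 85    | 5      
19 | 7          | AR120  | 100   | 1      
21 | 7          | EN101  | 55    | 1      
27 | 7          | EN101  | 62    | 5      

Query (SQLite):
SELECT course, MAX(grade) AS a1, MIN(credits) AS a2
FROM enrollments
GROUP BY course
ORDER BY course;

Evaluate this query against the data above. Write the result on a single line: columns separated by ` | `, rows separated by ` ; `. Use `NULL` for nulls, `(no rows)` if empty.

AR120 | 100 | 1 ; CS201 | 90 | 1 ; EN101 | 85 | 1 ; PH150 | 87 | 1

Group enrollments by course.
Per group compute: MAX(grade), MIN(credits).
  AR120: ids {9, 10, 19} → MAX(grade)=100, MIN(credits)=1
  CS201: ids {2, 4, 11, 15} → MAX(grade)=90, MIN(credits)=1
  EN101: ids {18, 21, 27} → MAX(grade)=85, MIN(credits)=1
  PH150: ids {17} → MAX(grade)=87, MIN(credits)=1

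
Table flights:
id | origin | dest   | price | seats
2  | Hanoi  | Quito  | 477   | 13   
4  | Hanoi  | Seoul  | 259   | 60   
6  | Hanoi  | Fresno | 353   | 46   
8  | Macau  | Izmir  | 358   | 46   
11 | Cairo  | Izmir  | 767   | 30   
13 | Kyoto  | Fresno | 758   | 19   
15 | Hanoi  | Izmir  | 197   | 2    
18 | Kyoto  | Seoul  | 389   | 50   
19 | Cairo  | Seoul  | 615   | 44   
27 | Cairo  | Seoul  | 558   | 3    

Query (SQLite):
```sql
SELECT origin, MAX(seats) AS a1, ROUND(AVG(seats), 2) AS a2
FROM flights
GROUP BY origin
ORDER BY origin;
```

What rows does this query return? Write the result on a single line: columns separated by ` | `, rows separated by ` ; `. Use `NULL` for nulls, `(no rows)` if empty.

Group flights by origin.
Per group compute: MAX(seats), ROUND(AVG(seats), 2).
  Cairo: ids {11, 19, 27} → MAX(seats)=44, ROUND(AVG(seats), 2)=25.67
  Hanoi: ids {2, 4, 6, 15} → MAX(seats)=60, ROUND(AVG(seats), 2)=30.25
  Kyoto: ids {13, 18} → MAX(seats)=50, ROUND(AVG(seats), 2)=34.5
  Macau: ids {8} → MAX(seats)=46, ROUND(AVG(seats), 2)=46

Cairo | 44 | 25.67 ; Hanoi | 60 | 30.25 ; Kyoto | 50 | 34.5 ; Macau | 46 | 46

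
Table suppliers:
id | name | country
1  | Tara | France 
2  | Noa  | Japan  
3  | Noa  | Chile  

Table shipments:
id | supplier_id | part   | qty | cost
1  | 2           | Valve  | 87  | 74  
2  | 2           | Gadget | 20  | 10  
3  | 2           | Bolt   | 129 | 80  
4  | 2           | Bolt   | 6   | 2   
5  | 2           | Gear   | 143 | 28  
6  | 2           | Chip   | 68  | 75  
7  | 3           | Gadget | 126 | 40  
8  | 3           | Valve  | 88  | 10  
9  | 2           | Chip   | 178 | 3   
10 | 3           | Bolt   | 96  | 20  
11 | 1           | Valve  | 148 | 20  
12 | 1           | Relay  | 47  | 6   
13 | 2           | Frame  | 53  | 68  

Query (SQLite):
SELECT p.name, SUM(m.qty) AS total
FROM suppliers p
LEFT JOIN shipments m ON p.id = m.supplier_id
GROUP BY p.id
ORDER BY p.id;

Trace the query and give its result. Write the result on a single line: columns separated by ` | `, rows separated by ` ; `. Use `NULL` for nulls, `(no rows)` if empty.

LEFT JOIN keeps every suppliers row; unmatched ones get NULL for shipments columns.
Group by suppliers.id and compute SUM(m.qty). SUM over an all-NULL group is NULL.
  1: ids {11, 12} → SUM(m.qty)=195
  2: ids {1, 2, 3, 4, 5, 6, 9, 13} → SUM(m.qty)=684
  3: ids {7, 8, 10} → SUM(m.qty)=310

Tara | 195 ; Noa | 684 ; Noa | 310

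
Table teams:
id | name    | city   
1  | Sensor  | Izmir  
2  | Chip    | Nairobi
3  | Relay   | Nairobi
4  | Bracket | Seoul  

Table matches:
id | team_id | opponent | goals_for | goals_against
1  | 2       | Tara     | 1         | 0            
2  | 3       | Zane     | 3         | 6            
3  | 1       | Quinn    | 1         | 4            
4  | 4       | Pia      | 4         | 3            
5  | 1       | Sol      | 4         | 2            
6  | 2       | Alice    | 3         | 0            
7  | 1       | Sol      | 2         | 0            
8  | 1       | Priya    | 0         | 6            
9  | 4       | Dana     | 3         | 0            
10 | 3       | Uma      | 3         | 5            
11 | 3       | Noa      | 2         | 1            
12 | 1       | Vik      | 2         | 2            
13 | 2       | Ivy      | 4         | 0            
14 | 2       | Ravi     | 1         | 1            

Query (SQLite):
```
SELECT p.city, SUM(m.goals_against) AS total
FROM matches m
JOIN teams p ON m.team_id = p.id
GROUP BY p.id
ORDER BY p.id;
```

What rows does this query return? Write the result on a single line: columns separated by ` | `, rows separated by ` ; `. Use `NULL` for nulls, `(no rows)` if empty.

Izmir | 14 ; Nairobi | 1 ; Nairobi | 12 ; Seoul | 3

Join each matches row to its teams via team_id.
Group joined rows by teams.id; compute SUM(m.goals_against) per group.
  1: ids {3, 5, 7, 8, 12} → SUM(m.goals_against)=14
  2: ids {1, 6, 13, 14} → SUM(m.goals_against)=1
  3: ids {2, 10, 11} → SUM(m.goals_against)=12
  4: ids {4, 9} → SUM(m.goals_against)=3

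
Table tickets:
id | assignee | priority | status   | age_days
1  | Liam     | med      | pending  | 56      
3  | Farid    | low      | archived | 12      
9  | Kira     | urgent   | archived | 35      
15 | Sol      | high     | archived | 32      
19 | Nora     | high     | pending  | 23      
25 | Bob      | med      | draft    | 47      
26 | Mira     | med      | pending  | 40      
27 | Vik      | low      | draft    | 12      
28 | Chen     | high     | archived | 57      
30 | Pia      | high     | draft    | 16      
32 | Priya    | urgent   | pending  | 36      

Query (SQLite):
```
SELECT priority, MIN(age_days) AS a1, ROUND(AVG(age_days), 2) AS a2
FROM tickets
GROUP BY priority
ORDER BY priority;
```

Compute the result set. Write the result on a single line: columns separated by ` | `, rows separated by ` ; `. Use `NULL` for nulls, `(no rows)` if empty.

high | 16 | 32 ; low | 12 | 12 ; med | 40 | 47.67 ; urgent | 35 | 35.5

Group tickets by priority.
Per group compute: MIN(age_days), ROUND(AVG(age_days), 2).
  high: ids {15, 19, 28, 30} → MIN(age_days)=16, ROUND(AVG(age_days), 2)=32
  low: ids {3, 27} → MIN(age_days)=12, ROUND(AVG(age_days), 2)=12
  med: ids {1, 25, 26} → MIN(age_days)=40, ROUND(AVG(age_days), 2)=47.67
  urgent: ids {9, 32} → MIN(age_days)=35, ROUND(AVG(age_days), 2)=35.5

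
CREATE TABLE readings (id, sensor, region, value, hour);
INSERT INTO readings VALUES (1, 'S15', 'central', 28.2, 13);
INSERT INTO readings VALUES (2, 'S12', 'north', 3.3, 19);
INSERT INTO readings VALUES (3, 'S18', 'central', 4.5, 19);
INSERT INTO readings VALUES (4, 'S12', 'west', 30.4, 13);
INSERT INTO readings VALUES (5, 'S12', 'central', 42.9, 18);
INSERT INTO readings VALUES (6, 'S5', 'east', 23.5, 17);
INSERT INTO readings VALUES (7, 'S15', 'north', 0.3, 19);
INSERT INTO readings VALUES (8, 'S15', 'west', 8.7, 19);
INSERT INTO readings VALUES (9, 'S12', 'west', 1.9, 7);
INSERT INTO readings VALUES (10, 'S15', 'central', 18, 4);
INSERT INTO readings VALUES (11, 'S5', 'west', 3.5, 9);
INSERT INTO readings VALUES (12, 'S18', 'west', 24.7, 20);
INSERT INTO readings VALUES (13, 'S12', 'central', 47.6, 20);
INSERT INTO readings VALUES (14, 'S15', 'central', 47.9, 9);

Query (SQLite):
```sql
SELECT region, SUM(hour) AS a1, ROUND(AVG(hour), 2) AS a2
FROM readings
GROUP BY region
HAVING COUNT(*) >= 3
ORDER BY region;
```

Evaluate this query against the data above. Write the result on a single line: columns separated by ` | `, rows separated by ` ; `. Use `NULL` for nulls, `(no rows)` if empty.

central | 83 | 13.83 ; west | 68 | 13.6

Group readings by region.
Per group compute: SUM(hour), ROUND(AVG(hour), 2).
HAVING: drop groups with fewer than 3 rows.
  central: ids {1, 3, 5, 10, 13, 14} → SUM(hour)=83, ROUND(AVG(hour), 2)=13.83
  east: ids {6} → SUM(hour)=17, ROUND(AVG(hour), 2)=17
  north: ids {2, 7} → SUM(hour)=38, ROUND(AVG(hour), 2)=19
  west: ids {4, 8, 9, 11, 12} → SUM(hour)=68, ROUND(AVG(hour), 2)=13.6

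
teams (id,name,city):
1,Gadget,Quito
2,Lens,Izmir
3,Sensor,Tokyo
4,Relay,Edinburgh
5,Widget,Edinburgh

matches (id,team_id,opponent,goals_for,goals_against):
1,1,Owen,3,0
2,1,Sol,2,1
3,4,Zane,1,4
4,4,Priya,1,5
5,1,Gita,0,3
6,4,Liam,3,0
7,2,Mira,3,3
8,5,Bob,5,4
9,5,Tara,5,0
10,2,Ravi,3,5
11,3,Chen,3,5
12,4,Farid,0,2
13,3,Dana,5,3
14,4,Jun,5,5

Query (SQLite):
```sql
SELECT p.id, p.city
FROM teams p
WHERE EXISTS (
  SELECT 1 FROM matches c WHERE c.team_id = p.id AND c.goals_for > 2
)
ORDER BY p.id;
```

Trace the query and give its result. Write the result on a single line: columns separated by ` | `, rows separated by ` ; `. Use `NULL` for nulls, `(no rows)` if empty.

For each teams row, check whether any matches with matching team_id has goals_for > 2.
Keep rows where that is true.

1 | Quito ; 2 | Izmir ; 3 | Tokyo ; 4 | Edinburgh ; 5 | Edinburgh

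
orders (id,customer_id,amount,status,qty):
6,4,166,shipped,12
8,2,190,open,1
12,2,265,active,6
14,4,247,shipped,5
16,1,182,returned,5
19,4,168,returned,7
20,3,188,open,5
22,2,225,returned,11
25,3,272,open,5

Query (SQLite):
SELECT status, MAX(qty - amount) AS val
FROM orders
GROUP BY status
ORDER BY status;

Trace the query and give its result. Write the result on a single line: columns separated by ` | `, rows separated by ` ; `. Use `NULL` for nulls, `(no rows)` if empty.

active | -259 ; open | -183 ; returned | -161 ; shipped | -154

For each row compute qty - amount.
Group by status; take MAX of the expression per group.
  active: ids {12} → MAX(qty - amount)=-259
  open: ids {8, 20, 25} → MAX(qty - amount)=-183
  returned: ids {16, 19, 22} → MAX(qty - amount)=-161
  shipped: ids {6, 14} → MAX(qty - amount)=-154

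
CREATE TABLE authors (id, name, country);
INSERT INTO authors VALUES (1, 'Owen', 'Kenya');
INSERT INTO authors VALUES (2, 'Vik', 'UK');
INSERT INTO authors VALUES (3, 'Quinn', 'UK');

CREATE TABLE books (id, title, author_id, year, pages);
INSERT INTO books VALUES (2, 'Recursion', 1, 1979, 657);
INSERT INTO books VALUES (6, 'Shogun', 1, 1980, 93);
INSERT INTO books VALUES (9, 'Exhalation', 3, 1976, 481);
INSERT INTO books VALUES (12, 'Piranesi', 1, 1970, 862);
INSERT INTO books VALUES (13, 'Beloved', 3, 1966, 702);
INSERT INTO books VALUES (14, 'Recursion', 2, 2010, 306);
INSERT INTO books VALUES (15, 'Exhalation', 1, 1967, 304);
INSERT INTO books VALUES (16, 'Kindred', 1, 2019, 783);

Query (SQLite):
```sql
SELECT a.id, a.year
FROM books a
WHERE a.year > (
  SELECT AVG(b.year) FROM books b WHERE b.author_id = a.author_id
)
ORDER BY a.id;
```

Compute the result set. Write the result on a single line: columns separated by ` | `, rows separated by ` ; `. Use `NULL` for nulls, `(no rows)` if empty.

9 | 1976 ; 16 | 2019

For each books row a, compute AVG(year) over rows sharing a.author_id.
Keep row a if a.year > that per-group AVG.
  author_id=1: AVG(year) = 1983.0
  author_id=2: AVG(year) = 2010.0
  author_id=3: AVG(year) = 1971.0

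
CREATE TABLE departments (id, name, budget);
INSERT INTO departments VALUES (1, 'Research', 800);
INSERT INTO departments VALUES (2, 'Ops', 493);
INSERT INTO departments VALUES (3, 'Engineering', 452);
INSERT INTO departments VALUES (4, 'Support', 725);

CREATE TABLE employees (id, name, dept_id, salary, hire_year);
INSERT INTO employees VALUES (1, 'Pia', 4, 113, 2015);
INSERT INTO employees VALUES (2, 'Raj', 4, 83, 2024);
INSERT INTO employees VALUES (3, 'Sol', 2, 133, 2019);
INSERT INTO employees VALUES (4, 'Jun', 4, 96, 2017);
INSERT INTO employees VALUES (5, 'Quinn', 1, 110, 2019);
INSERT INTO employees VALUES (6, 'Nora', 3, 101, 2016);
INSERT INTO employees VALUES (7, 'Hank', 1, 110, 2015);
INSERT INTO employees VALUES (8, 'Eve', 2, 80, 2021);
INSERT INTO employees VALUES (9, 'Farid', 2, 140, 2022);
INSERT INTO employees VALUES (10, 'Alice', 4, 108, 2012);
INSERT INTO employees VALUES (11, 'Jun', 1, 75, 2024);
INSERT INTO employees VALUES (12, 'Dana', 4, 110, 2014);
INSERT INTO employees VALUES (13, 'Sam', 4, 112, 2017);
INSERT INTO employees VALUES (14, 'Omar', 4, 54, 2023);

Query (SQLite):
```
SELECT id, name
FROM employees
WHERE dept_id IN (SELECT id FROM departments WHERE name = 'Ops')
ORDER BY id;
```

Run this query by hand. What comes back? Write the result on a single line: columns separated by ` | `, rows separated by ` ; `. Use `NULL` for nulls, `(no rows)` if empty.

3 | Sol ; 8 | Eve ; 9 | Farid

Inner query: departments.id where name = 'Ops'.
Outer: keep employees rows whose dept_id is in that set.
Inner query → {2}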